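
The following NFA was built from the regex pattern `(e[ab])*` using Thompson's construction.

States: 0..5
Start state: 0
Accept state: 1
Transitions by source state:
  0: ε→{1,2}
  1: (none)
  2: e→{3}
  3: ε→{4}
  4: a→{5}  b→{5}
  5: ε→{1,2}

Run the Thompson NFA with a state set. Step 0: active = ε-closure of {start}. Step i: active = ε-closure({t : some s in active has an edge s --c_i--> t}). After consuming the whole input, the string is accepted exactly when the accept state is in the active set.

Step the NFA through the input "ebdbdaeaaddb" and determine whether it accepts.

Answer: REJECT

Trace:
initial (ε-close {0}): {0,1,2}
'e' @ 1: {3,4}
'b' @ 2: {1,2,5}  (accept∈set)
'd' @ 3: {}  — dead — no transitions
rest 'bdaeaaddb' ignored (set empty)
after full input: {}  (accept=1 not in)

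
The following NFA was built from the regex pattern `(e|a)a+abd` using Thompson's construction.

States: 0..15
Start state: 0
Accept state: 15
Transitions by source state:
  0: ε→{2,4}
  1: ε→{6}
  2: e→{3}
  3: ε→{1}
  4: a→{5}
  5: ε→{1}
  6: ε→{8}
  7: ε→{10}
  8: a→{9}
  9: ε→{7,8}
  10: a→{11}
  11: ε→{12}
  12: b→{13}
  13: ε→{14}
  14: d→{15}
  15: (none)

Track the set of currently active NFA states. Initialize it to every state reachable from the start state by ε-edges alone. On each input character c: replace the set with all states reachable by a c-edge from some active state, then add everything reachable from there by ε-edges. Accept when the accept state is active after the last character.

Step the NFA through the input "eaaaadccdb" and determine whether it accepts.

Answer: REJECT

Trace:
S₀ = ε-closure({0}) = {0,2,4}
'e' @ 1: {1,3,6,8}
'a' @ 2: {7,8,9,10}
'a' @ 3: {7,8,9,10,11,12}
'a' @ 4: {7,8,9,10,11,12}
'a' @ 5: {7,8,9,10,11,12}
'd' @ 6: {}  — state set empty
rest 'ccdb' ignored (set empty)
end set {} — state 15 not in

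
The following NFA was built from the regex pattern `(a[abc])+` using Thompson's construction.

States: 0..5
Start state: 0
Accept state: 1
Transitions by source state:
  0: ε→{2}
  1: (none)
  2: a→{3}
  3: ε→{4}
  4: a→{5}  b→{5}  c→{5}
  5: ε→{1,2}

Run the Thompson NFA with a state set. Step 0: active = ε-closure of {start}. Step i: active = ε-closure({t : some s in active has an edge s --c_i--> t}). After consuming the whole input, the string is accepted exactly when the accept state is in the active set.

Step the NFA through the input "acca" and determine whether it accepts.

Answer: REJECT

Steps:
start: ε-closure({0}) = {0,2}
'a' @ 1: {3,4}
'c' @ 2: {1,2,5}  [accepting]
'c' @ 3: {}  — no active states
rest 'a' ignored (set empty)
end set {} — state 1 not in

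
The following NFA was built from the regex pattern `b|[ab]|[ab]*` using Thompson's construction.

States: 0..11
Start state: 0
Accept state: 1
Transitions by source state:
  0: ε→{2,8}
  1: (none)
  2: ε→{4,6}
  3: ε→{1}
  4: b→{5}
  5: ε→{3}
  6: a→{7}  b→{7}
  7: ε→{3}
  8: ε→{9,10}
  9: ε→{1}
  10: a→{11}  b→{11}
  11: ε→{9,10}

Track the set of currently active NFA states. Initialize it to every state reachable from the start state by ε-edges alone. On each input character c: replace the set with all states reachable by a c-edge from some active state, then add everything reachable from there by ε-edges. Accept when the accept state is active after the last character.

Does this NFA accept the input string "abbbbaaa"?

Answer: ACCEPT

Trace:
start: ε-closure({0}) = {0,1,2,4,6,8,9,10}
'a' @ 1: {1,3,7,9,10,11}  (accept∈set)
'b' @ 2: {1,9,10,11}  (accept∈set)
'b' @ 3: {1,9,10,11}  (accept∈set)
'b' @ 4: {1,9,10,11}  (accept∈set)
'b' @ 5: {1,9,10,11}  (accept∈set)
'a' @ 6: {1,9,10,11}  (accept∈set)
'a' @ 7: {1,9,10,11}  (accept∈set)
'a' @ 8: {1,9,10,11}  (accept∈set)
after full input: {1,9,10,11}  (accept=1 in)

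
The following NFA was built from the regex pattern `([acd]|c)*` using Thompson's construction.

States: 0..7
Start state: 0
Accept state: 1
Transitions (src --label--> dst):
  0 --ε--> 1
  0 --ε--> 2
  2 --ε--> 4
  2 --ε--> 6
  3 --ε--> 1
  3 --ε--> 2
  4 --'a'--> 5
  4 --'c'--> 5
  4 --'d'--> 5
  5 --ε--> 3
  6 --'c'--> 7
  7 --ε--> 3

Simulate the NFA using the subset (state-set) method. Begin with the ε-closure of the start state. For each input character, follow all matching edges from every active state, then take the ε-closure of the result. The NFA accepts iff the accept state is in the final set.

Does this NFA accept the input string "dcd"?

start: ε-closure({0}) = {0,1,2,4,6}
'd' @ 1: {1,2,3,4,5,6}  [accepting]
'c' @ 2: {1,2,3,4,5,6,7}  [accepting]
'd' @ 3: {1,2,3,4,5,6}  [accepting]
final: {1,2,3,4,5,6}; accept 1 in set

Answer: ACCEPT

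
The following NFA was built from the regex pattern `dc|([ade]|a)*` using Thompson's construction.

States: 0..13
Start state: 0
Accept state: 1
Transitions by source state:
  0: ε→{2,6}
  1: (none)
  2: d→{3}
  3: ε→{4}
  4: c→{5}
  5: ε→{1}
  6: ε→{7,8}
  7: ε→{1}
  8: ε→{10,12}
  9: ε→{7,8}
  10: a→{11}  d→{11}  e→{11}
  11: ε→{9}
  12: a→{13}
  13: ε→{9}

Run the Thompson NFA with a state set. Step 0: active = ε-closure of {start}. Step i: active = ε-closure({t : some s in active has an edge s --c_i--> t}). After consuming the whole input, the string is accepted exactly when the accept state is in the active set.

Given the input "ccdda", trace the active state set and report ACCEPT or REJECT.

S₀ = ε-closure({0}) = {0,1,2,6,7,8,10,12}
'c' @ 1: {}  — state set empty
rest 'cdda' ignored (set empty)
after full input: {}  (accept=1 not in)

Answer: REJECT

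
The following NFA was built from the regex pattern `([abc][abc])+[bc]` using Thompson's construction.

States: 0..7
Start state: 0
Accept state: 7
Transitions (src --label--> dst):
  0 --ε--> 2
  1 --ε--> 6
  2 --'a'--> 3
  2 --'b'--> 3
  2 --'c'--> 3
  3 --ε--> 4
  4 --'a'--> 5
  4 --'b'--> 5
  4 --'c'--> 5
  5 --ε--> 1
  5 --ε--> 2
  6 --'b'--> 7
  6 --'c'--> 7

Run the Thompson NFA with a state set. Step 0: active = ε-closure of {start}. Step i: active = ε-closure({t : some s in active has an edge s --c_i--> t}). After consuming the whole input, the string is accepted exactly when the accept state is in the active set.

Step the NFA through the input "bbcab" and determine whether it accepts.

Answer: ACCEPT

Trace:
S₀ = ε-closure({0}) = {0,2}
'b' @ 1: {3,4}
'b' @ 2: {1,2,5,6}
'c' @ 3: {3,4,7}  (accept∈set)
'a' @ 4: {1,2,5,6}
'b' @ 5: {3,4,7}  (accept∈set)
final: {3,4,7}; accept 7 in set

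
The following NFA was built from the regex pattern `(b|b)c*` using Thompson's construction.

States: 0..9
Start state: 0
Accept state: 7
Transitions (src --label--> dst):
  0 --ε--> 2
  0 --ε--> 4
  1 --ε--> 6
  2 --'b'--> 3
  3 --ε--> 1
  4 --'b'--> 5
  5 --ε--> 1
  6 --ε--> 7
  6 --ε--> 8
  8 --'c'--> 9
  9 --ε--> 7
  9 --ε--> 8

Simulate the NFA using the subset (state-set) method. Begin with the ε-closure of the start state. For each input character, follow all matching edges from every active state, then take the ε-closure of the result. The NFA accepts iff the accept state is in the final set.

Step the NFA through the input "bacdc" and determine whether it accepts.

start: ε-closure({0}) = {0,2,4}
'b' @ 1: {1,3,5,6,7,8}  [accepting]
'a' @ 2: {}  — dead — no transitions
rest 'cdc' ignored (set empty)
end set {} — state 7 not in

Answer: REJECT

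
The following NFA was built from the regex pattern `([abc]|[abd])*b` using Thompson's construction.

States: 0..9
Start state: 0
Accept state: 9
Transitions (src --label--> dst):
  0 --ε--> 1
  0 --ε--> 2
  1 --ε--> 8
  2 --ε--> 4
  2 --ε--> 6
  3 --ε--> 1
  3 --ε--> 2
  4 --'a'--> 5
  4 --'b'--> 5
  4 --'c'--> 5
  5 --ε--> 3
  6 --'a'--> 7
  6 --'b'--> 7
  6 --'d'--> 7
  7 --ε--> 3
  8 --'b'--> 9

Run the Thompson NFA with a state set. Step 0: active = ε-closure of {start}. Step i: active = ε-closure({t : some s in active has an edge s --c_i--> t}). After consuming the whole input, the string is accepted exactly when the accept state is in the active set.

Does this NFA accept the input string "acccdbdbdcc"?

start: ε-closure({0}) = {0,1,2,4,6,8}
'a' @ 1: {1,2,3,4,5,6,7,8}
'c' @ 2: {1,2,3,4,5,6,8}
'c' @ 3: {1,2,3,4,5,6,8}
'c' @ 4: {1,2,3,4,5,6,8}
'd' @ 5: {1,2,3,4,6,7,8}
'b' @ 6: {1,2,3,4,5,6,7,8,9}  [accepting]
'd' @ 7: {1,2,3,4,6,7,8}
'b' @ 8: {1,2,3,4,5,6,7,8,9}  [accepting]
'd' @ 9: {1,2,3,4,6,7,8}
'c' @ 10: {1,2,3,4,5,6,8}
'c' @ 11: {1,2,3,4,5,6,8}
end set {1,2,3,4,5,6,8} — state 9 not in

Answer: REJECT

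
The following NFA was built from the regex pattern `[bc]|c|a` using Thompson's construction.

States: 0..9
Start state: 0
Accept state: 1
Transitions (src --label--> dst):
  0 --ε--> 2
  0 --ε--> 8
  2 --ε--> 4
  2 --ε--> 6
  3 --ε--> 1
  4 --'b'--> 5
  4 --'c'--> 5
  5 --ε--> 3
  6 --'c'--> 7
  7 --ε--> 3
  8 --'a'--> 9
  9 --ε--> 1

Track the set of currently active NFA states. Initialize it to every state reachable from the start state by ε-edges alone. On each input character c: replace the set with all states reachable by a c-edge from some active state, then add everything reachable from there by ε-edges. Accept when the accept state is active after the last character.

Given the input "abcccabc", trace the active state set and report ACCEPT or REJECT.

start: ε-closure({0}) = {0,2,4,6,8}
'a' @ 1: {1,9}  [accepting]
'b' @ 2: {}  — state set empty
rest 'cccabc' ignored (set empty)
end set {} — state 1 not in

Answer: REJECT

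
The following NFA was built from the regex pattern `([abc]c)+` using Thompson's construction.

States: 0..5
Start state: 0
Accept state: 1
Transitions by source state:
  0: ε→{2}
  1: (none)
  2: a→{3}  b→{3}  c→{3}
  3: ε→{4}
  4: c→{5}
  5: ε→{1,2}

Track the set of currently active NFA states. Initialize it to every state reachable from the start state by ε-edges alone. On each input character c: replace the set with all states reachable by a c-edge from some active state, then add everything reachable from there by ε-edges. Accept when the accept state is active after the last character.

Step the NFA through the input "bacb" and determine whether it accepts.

Answer: REJECT

Steps:
initial (ε-close {0}): {0,2}
'b' @ 1: {3,4}
'a' @ 2: {}  — no active states
rest 'cb' ignored (set empty)
after full input: {}  (accept=1 not in)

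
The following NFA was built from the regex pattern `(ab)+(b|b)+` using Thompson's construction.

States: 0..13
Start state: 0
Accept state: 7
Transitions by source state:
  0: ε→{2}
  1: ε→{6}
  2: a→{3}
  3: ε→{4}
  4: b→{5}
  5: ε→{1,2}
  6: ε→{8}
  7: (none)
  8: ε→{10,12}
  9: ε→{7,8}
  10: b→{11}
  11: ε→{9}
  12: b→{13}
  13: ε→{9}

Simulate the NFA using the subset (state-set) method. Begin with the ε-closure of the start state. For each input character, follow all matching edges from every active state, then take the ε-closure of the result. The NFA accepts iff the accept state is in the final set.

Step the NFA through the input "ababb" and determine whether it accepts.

Answer: ACCEPT

Derivation:
S₀ = ε-closure({0}) = {0,2}
'a' @ 1: {3,4}
'b' @ 2: {1,2,5,6,8,10,12}
'a' @ 3: {3,4}
'b' @ 4: {1,2,5,6,8,10,12}
'b' @ 5: {7,8,9,10,11,12,13}  ✓accept
after full input: {7,8,9,10,11,12,13}  (accept=7 in)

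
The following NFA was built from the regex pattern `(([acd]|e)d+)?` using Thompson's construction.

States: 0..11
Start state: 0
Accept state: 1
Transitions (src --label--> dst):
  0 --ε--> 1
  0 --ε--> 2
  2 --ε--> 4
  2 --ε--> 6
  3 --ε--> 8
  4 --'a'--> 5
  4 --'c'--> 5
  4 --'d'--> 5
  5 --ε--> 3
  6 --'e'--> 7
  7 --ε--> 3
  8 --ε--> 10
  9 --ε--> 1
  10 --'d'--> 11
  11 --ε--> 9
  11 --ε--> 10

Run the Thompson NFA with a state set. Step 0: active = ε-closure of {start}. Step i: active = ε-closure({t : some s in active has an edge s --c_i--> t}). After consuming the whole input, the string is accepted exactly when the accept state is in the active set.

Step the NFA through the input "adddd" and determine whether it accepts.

initial (ε-close {0}): {0,1,2,4,6}
'a' @ 1: {3,5,8,10}
'd' @ 2: {1,9,10,11}  ✓accept
'd' @ 3: {1,9,10,11}  ✓accept
'd' @ 4: {1,9,10,11}  ✓accept
'd' @ 5: {1,9,10,11}  ✓accept
after full input: {1,9,10,11}  (accept=1 in)

Answer: ACCEPT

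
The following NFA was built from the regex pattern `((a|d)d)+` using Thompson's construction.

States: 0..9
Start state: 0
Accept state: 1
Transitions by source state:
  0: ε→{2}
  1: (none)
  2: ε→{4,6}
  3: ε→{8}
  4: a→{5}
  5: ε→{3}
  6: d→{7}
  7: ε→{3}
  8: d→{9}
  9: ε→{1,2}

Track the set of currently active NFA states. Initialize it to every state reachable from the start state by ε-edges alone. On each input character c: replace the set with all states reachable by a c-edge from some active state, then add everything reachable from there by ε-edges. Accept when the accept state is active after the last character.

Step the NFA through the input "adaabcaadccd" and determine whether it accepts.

Answer: REJECT

Derivation:
start: ε-closure({0}) = {0,2,4,6}
'a' @ 1: {3,5,8}
'd' @ 2: {1,2,4,6,9}  (accept∈set)
'a' @ 3: {3,5,8}
'a' @ 4: {}  — state set empty
rest 'bcaadccd' ignored (set empty)
end set {} — state 1 not in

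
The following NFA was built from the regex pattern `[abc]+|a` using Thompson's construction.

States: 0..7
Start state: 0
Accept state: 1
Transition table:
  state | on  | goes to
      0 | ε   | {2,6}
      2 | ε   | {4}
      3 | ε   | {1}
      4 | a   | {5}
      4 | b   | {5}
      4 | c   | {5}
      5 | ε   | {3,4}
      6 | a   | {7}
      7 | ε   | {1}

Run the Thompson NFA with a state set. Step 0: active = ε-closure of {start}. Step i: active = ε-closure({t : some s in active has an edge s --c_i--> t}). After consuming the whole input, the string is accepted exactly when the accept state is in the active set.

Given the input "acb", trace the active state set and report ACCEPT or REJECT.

Answer: ACCEPT

Trace:
start: ε-closure({0}) = {0,2,4,6}
'a' @ 1: {1,3,4,5,7}  (accept∈set)
'c' @ 2: {1,3,4,5}  (accept∈set)
'b' @ 3: {1,3,4,5}  (accept∈set)
after full input: {1,3,4,5}  (accept=1 in)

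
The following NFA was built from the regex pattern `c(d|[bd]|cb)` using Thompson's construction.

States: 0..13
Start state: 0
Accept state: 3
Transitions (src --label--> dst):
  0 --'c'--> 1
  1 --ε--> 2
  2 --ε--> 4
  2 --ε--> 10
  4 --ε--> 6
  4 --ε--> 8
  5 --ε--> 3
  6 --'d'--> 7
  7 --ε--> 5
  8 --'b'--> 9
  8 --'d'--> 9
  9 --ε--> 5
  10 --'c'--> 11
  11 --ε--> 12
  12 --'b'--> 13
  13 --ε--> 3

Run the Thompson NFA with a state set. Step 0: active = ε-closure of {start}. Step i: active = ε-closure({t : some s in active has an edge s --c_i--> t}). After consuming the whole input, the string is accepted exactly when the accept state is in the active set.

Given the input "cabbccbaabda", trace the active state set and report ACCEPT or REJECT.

start: ε-closure({0}) = {0}
'c' @ 1: {1,2,4,6,8,10}
'a' @ 2: {}  — no active states
rest 'bbccbaabda' ignored (set empty)
final: {}; accept 3 not in set

Answer: REJECT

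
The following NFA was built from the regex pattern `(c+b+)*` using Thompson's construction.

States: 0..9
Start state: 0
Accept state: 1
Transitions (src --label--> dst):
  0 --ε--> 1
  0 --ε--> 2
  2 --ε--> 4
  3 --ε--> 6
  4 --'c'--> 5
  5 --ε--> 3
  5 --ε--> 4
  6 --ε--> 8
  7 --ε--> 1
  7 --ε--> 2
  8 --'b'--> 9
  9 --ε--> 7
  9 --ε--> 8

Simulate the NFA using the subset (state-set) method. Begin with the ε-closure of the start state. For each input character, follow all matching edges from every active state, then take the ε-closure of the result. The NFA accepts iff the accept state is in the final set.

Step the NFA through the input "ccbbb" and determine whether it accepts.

initial (ε-close {0}): {0,1,2,4}
'c' @ 1: {3,4,5,6,8}
'c' @ 2: {3,4,5,6,8}
'b' @ 3: {1,2,4,7,8,9}  [accepting]
'b' @ 4: {1,2,4,7,8,9}  [accepting]
'b' @ 5: {1,2,4,7,8,9}  [accepting]
after full input: {1,2,4,7,8,9}  (accept=1 in)

Answer: ACCEPT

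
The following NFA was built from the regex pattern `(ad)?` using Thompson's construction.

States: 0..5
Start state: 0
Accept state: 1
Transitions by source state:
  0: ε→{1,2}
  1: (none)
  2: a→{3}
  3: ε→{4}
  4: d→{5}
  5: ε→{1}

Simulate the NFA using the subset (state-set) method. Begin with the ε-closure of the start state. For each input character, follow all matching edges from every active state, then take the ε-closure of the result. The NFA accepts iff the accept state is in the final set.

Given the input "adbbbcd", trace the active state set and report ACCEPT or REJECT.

S₀ = ε-closure({0}) = {0,1,2}
'a' @ 1: {3,4}
'd' @ 2: {1,5}  ✓accept
'b' @ 3: {}  — no active states
rest 'bbcd' ignored (set empty)
end set {} — state 1 not in

Answer: REJECT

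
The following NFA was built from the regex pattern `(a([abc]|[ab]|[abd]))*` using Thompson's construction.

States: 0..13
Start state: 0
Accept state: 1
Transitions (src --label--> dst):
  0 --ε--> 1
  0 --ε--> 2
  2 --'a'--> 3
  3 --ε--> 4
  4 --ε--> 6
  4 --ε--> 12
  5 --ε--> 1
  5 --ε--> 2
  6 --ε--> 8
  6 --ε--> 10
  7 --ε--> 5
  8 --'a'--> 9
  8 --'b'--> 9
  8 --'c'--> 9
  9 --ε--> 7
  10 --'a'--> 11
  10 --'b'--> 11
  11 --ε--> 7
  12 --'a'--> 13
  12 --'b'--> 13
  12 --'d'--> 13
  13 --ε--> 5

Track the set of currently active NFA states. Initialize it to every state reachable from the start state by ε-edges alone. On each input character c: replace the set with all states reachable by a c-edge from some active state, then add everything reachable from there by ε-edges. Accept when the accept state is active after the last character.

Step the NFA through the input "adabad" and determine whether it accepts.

initial (ε-close {0}): {0,1,2}
'a' @ 1: {3,4,6,8,10,12}
'd' @ 2: {1,2,5,13}  ✓accept
'a' @ 3: {3,4,6,8,10,12}
'b' @ 4: {1,2,5,7,9,11,13}  ✓accept
'a' @ 5: {3,4,6,8,10,12}
'd' @ 6: {1,2,5,13}  ✓accept
after full input: {1,2,5,13}  (accept=1 in)

Answer: ACCEPT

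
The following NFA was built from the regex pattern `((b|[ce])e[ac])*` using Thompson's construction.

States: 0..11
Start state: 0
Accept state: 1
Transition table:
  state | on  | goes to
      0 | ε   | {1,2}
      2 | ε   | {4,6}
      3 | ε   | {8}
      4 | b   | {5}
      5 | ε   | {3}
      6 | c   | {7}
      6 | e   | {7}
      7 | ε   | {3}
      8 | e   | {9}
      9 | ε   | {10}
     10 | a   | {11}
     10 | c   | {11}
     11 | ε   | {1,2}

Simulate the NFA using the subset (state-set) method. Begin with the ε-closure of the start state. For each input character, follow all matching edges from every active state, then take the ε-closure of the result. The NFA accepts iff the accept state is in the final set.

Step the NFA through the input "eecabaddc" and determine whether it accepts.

S₀ = ε-closure({0}) = {0,1,2,4,6}
'e' @ 1: {3,7,8}
'e' @ 2: {9,10}
'c' @ 3: {1,2,4,6,11}  ✓accept
'a' @ 4: {}  — dead — no transitions
rest 'baddc' ignored (set empty)
after full input: {}  (accept=1 not in)

Answer: REJECT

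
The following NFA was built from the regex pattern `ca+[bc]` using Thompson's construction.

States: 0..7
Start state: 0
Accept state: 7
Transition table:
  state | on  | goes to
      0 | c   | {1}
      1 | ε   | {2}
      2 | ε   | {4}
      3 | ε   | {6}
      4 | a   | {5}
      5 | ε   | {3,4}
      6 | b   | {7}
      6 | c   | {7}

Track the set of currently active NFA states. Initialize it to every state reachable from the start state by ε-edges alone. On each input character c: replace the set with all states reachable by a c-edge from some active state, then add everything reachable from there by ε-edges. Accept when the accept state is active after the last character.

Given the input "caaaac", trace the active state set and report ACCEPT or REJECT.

S₀ = ε-closure({0}) = {0}
'c' @ 1: {1,2,4}
'a' @ 2: {3,4,5,6}
'a' @ 3: {3,4,5,6}
'a' @ 4: {3,4,5,6}
'a' @ 5: {3,4,5,6}
'c' @ 6: {7}  (accept∈set)
after full input: {7}  (accept=7 in)

Answer: ACCEPT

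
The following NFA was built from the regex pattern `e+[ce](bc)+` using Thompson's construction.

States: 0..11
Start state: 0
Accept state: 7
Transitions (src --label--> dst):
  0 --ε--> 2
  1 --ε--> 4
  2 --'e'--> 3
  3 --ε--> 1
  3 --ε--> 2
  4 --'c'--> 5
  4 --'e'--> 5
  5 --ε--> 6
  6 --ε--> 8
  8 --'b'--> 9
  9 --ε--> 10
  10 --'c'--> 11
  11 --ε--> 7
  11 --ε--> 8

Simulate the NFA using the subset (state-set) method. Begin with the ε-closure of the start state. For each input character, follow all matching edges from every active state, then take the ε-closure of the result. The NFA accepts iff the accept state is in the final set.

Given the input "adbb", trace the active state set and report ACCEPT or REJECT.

Answer: REJECT

Trace:
S₀ = ε-closure({0}) = {0,2}
'a' @ 1: {}  — dead — no transitions
rest 'dbb' ignored (set empty)
after full input: {}  (accept=7 not in)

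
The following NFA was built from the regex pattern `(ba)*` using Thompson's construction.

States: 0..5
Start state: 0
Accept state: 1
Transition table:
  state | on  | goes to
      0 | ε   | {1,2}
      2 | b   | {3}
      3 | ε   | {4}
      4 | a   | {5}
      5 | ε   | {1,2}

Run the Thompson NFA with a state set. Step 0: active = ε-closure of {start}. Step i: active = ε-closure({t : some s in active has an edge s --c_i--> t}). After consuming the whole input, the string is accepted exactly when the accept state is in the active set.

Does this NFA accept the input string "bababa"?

initial (ε-close {0}): {0,1,2}
'b' @ 1: {3,4}
'a' @ 2: {1,2,5}  ✓accept
'b' @ 3: {3,4}
'a' @ 4: {1,2,5}  ✓accept
'b' @ 5: {3,4}
'a' @ 6: {1,2,5}  ✓accept
final: {1,2,5}; accept 1 in set

Answer: ACCEPT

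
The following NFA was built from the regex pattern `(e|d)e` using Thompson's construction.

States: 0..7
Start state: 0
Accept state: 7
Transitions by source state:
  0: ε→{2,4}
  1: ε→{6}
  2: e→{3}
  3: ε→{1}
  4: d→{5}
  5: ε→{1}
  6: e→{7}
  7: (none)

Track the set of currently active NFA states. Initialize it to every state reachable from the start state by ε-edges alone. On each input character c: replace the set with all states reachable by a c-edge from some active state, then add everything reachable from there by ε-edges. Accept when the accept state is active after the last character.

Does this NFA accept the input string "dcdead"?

S₀ = ε-closure({0}) = {0,2,4}
'd' @ 1: {1,5,6}
'c' @ 2: {}  — state set empty
rest 'dead' ignored (set empty)
end set {} — state 7 not in

Answer: REJECT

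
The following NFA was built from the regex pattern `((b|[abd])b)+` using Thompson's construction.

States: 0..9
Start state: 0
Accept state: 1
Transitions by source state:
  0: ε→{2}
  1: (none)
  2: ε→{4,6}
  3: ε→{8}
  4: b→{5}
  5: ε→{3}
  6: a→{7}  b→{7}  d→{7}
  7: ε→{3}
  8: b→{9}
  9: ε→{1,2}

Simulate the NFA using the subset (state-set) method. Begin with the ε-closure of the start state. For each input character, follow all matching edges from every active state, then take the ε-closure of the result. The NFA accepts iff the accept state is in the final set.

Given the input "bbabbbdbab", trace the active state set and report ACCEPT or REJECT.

Answer: ACCEPT

Steps:
start: ε-closure({0}) = {0,2,4,6}
'b' @ 1: {3,5,7,8}
'b' @ 2: {1,2,4,6,9}  ✓accept
'a' @ 3: {3,7,8}
'b' @ 4: {1,2,4,6,9}  ✓accept
'b' @ 5: {3,5,7,8}
'b' @ 6: {1,2,4,6,9}  ✓accept
'd' @ 7: {3,7,8}
'b' @ 8: {1,2,4,6,9}  ✓accept
'a' @ 9: {3,7,8}
'b' @ 10: {1,2,4,6,9}  ✓accept
final: {1,2,4,6,9}; accept 1 in set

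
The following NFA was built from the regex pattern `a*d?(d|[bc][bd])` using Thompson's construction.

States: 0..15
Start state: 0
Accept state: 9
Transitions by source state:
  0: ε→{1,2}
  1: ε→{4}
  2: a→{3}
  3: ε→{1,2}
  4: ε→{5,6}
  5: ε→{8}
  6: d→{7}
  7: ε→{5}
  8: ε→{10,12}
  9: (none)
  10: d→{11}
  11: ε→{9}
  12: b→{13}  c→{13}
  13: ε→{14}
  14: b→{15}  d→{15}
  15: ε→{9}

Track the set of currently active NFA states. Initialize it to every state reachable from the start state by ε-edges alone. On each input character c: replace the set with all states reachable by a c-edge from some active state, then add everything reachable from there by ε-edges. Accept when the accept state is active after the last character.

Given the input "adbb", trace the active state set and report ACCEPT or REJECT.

initial (ε-close {0}): {0,1,2,4,5,6,8,10,12}
'a' @ 1: {1,2,3,4,5,6,8,10,12}
'd' @ 2: {5,7,8,9,10,11,12}  ✓accept
'b' @ 3: {13,14}
'b' @ 4: {9,15}  ✓accept
final: {9,15}; accept 9 in set

Answer: ACCEPT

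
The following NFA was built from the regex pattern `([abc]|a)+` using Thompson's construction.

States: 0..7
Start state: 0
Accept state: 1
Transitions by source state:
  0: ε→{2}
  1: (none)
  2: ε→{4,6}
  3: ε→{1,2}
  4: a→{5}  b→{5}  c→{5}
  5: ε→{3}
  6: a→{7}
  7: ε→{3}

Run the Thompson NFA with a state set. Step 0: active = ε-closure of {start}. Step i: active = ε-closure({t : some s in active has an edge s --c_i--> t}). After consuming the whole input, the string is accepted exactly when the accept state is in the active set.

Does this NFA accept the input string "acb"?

Answer: ACCEPT

Trace:
S₀ = ε-closure({0}) = {0,2,4,6}
'a' @ 1: {1,2,3,4,5,6,7}  ✓accept
'c' @ 2: {1,2,3,4,5,6}  ✓accept
'b' @ 3: {1,2,3,4,5,6}  ✓accept
end set {1,2,3,4,5,6} — state 1 in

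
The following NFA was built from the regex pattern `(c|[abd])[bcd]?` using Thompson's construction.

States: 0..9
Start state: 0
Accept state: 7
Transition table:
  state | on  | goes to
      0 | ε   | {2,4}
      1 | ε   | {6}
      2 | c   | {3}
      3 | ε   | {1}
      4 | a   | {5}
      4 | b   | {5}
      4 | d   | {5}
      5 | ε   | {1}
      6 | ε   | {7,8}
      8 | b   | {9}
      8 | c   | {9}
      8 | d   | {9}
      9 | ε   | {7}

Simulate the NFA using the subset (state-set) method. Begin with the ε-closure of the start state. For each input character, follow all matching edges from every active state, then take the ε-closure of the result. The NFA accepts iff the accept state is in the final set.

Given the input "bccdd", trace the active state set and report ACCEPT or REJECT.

Answer: REJECT

Derivation:
initial (ε-close {0}): {0,2,4}
'b' @ 1: {1,5,6,7,8}  [accepting]
'c' @ 2: {7,9}  [accepting]
'c' @ 3: {}  — no active states
rest 'dd' ignored (set empty)
final: {}; accept 7 not in set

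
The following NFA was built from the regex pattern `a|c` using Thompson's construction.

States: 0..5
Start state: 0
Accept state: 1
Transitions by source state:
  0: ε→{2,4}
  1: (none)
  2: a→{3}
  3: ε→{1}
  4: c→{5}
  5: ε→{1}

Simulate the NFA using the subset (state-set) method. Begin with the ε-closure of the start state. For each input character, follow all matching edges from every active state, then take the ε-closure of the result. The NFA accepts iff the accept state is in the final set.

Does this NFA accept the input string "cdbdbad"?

S₀ = ε-closure({0}) = {0,2,4}
'c' @ 1: {1,5}  (accept∈set)
'd' @ 2: {}  — dead — no transitions
rest 'bdbad' ignored (set empty)
end set {} — state 1 not in

Answer: REJECT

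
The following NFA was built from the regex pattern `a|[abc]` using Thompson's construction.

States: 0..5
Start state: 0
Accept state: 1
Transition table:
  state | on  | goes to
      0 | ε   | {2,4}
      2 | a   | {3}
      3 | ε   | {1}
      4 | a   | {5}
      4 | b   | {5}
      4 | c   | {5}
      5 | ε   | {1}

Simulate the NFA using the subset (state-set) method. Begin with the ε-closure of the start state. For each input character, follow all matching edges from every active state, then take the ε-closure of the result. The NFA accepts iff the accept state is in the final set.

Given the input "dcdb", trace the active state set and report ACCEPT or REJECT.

start: ε-closure({0}) = {0,2,4}
'd' @ 1: {}  — dead — no transitions
rest 'cdb' ignored (set empty)
end set {} — state 1 not in

Answer: REJECT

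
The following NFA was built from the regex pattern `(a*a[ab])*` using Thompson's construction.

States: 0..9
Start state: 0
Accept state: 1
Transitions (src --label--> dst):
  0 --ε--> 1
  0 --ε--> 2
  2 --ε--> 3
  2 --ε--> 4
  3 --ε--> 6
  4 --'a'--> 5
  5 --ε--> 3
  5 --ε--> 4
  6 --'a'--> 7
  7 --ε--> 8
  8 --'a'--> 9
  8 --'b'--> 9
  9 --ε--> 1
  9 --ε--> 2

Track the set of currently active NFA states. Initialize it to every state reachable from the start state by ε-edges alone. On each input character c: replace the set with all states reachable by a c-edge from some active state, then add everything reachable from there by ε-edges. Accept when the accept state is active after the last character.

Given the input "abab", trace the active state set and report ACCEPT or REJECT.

Answer: ACCEPT

Trace:
start: ε-closure({0}) = {0,1,2,3,4,6}
'a' @ 1: {3,4,5,6,7,8}
'b' @ 2: {1,2,3,4,6,9}  (accept∈set)
'a' @ 3: {3,4,5,6,7,8}
'b' @ 4: {1,2,3,4,6,9}  (accept∈set)
final: {1,2,3,4,6,9}; accept 1 in set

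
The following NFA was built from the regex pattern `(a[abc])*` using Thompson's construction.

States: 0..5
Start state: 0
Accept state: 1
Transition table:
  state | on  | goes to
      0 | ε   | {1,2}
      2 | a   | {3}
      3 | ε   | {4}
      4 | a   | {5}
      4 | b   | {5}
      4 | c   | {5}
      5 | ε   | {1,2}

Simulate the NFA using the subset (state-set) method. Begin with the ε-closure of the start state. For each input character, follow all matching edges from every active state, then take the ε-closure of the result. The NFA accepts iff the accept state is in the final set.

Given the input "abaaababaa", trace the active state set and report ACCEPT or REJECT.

Answer: ACCEPT

Trace:
initial (ε-close {0}): {0,1,2}
'a' @ 1: {3,4}
'b' @ 2: {1,2,5}  (accept∈set)
'a' @ 3: {3,4}
'a' @ 4: {1,2,5}  (accept∈set)
'a' @ 5: {3,4}
'b' @ 6: {1,2,5}  (accept∈set)
'a' @ 7: {3,4}
'b' @ 8: {1,2,5}  (accept∈set)
'a' @ 9: {3,4}
'a' @ 10: {1,2,5}  (accept∈set)
after full input: {1,2,5}  (accept=1 in)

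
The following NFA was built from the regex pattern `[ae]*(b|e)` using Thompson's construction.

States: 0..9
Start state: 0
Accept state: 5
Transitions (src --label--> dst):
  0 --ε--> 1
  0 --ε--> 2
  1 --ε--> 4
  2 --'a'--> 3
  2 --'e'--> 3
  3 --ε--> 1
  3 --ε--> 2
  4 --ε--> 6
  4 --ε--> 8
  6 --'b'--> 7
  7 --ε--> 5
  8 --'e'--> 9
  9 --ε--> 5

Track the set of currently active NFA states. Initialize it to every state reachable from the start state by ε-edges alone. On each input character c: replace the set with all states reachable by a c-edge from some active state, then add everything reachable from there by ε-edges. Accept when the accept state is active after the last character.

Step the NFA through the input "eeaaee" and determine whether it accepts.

S₀ = ε-closure({0}) = {0,1,2,4,6,8}
'e' @ 1: {1,2,3,4,5,6,8,9}  ✓accept
'e' @ 2: {1,2,3,4,5,6,8,9}  ✓accept
'a' @ 3: {1,2,3,4,6,8}
'a' @ 4: {1,2,3,4,6,8}
'e' @ 5: {1,2,3,4,5,6,8,9}  ✓accept
'e' @ 6: {1,2,3,4,5,6,8,9}  ✓accept
final: {1,2,3,4,5,6,8,9}; accept 5 in set

Answer: ACCEPT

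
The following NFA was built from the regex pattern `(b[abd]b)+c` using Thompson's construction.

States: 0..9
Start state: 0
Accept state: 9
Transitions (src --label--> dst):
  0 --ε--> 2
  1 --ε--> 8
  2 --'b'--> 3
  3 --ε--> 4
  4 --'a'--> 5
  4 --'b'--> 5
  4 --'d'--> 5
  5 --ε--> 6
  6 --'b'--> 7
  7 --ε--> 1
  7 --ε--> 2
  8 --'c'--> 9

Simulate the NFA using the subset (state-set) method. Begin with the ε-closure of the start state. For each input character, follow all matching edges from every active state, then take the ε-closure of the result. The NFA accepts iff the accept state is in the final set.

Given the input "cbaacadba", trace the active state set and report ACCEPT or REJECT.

Answer: REJECT

Trace:
initial (ε-close {0}): {0,2}
'c' @ 1: {}  — no active states
rest 'baacadba' ignored (set empty)
end set {} — state 9 not in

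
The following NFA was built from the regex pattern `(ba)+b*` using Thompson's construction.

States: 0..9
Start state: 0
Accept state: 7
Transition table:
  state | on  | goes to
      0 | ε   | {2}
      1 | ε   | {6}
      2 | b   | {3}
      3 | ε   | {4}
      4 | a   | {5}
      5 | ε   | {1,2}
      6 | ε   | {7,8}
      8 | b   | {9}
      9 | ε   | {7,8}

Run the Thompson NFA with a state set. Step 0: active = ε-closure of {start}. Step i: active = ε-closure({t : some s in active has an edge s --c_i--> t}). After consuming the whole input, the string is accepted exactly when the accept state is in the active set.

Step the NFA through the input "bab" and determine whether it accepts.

Answer: ACCEPT

Trace:
initial (ε-close {0}): {0,2}
'b' @ 1: {3,4}
'a' @ 2: {1,2,5,6,7,8}  ✓accept
'b' @ 3: {3,4,7,8,9}  ✓accept
end set {3,4,7,8,9} — state 7 in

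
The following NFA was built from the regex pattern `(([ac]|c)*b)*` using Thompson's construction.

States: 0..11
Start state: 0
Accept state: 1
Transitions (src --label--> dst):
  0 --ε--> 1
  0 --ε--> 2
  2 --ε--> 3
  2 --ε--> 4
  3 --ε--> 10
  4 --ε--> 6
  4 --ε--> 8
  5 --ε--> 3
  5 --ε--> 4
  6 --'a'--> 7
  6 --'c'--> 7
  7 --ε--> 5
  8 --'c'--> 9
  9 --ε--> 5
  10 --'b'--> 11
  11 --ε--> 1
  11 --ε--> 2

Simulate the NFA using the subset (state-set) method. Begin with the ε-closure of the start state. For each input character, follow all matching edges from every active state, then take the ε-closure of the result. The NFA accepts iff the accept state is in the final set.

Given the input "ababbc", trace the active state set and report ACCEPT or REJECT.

Answer: REJECT

Derivation:
initial (ε-close {0}): {0,1,2,3,4,6,8,10}
'a' @ 1: {3,4,5,6,7,8,10}
'b' @ 2: {1,2,3,4,6,8,10,11}  ✓accept
'a' @ 3: {3,4,5,6,7,8,10}
'b' @ 4: {1,2,3,4,6,8,10,11}  ✓accept
'b' @ 5: {1,2,3,4,6,8,10,11}  ✓accept
'c' @ 6: {3,4,5,6,7,8,9,10}
after full input: {3,4,5,6,7,8,9,10}  (accept=1 not in)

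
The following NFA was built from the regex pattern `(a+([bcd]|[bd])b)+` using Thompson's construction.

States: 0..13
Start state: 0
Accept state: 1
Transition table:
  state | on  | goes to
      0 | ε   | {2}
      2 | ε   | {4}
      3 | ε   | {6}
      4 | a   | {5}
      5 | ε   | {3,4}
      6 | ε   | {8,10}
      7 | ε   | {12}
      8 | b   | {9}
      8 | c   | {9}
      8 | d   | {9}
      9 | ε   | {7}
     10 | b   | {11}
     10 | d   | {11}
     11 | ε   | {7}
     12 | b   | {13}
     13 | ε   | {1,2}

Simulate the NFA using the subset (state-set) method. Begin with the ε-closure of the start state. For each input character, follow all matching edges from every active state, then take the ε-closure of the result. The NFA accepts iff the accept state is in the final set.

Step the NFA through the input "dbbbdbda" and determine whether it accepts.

Answer: REJECT

Derivation:
initial (ε-close {0}): {0,2,4}
'd' @ 1: {}  — dead — no transitions
rest 'bbbdbda' ignored (set empty)
after full input: {}  (accept=1 not in)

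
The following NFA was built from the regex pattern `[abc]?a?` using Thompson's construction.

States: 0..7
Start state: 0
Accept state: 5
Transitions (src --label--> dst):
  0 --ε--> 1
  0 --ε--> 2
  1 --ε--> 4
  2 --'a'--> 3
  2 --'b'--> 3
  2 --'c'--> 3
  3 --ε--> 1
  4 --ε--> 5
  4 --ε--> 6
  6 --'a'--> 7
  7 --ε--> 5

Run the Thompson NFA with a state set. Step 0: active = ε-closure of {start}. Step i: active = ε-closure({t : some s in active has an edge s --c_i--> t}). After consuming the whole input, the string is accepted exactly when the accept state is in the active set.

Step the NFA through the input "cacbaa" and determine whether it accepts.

S₀ = ε-closure({0}) = {0,1,2,4,5,6}
'c' @ 1: {1,3,4,5,6}  (accept∈set)
'a' @ 2: {5,7}  (accept∈set)
'c' @ 3: {}  — state set empty
rest 'baa' ignored (set empty)
end set {} — state 5 not in

Answer: REJECT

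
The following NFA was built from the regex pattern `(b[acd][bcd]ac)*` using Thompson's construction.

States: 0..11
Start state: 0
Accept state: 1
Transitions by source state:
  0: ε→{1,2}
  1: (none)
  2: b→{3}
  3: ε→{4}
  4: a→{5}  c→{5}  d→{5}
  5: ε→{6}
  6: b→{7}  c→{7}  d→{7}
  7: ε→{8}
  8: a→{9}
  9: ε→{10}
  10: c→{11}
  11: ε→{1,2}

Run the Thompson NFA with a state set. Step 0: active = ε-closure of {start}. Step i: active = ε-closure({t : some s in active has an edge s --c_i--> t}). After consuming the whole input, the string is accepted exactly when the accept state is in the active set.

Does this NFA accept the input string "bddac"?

Answer: ACCEPT

Derivation:
S₀ = ε-closure({0}) = {0,1,2}
'b' @ 1: {3,4}
'd' @ 2: {5,6}
'd' @ 3: {7,8}
'a' @ 4: {9,10}
'c' @ 5: {1,2,11}  [accepting]
after full input: {1,2,11}  (accept=1 in)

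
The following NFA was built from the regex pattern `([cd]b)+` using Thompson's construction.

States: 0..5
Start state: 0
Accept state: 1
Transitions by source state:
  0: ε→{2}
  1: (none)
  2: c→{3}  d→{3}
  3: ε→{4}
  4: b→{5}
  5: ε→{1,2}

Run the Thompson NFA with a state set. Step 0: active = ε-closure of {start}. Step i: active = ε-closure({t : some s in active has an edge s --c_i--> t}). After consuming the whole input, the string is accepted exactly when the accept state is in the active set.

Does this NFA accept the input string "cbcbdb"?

start: ε-closure({0}) = {0,2}
'c' @ 1: {3,4}
'b' @ 2: {1,2,5}  [accepting]
'c' @ 3: {3,4}
'b' @ 4: {1,2,5}  [accepting]
'd' @ 5: {3,4}
'b' @ 6: {1,2,5}  [accepting]
final: {1,2,5}; accept 1 in set

Answer: ACCEPT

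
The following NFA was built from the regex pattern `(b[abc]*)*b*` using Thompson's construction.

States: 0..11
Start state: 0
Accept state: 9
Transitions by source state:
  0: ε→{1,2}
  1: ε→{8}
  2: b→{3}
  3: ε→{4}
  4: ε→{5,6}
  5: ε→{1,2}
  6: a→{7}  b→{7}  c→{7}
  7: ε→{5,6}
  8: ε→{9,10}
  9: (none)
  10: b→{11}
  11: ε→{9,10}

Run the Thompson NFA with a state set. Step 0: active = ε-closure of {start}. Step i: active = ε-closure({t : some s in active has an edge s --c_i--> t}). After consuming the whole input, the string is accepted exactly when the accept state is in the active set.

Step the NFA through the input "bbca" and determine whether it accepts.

Answer: ACCEPT

Steps:
start: ε-closure({0}) = {0,1,2,8,9,10}
'b' @ 1: {1,2,3,4,5,6,8,9,10,11}  (accept∈set)
'b' @ 2: {1,2,3,4,5,6,7,8,9,10,11}  (accept∈set)
'c' @ 3: {1,2,5,6,7,8,9,10}  (accept∈set)
'a' @ 4: {1,2,5,6,7,8,9,10}  (accept∈set)
end set {1,2,5,6,7,8,9,10} — state 9 in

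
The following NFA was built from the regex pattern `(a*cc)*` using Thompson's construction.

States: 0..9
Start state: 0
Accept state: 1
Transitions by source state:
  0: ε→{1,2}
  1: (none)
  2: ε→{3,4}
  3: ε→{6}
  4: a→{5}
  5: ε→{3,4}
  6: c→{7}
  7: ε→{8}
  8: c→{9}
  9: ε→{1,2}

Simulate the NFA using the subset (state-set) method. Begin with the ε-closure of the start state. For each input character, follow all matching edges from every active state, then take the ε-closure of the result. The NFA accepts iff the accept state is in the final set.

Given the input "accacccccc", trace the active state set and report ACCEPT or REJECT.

initial (ε-close {0}): {0,1,2,3,4,6}
'a' @ 1: {3,4,5,6}
'c' @ 2: {7,8}
'c' @ 3: {1,2,3,4,6,9}  [accepting]
'a' @ 4: {3,4,5,6}
'c' @ 5: {7,8}
'c' @ 6: {1,2,3,4,6,9}  [accepting]
'c' @ 7: {7,8}
'c' @ 8: {1,2,3,4,6,9}  [accepting]
'c' @ 9: {7,8}
'c' @ 10: {1,2,3,4,6,9}  [accepting]
after full input: {1,2,3,4,6,9}  (accept=1 in)

Answer: ACCEPT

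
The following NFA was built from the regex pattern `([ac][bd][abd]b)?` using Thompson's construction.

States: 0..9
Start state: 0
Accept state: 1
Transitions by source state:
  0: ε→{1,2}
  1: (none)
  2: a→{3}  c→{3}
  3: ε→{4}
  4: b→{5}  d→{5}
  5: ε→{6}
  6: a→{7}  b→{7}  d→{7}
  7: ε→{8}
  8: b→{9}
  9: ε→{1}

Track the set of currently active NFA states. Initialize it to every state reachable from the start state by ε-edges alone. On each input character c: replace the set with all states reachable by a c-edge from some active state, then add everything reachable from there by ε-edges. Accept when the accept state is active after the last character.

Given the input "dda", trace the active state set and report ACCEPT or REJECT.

S₀ = ε-closure({0}) = {0,1,2}
'd' @ 1: {}  — state set empty
rest 'da' ignored (set empty)
after full input: {}  (accept=1 not in)

Answer: REJECT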